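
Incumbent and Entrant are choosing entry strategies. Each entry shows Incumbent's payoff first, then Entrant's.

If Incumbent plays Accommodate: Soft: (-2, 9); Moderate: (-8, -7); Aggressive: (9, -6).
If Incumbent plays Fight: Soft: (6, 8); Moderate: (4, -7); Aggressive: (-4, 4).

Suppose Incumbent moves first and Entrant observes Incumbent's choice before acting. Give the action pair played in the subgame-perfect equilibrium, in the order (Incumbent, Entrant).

(Fight, Soft)

Entrant best-responds to each possible Incumbent move:
- Accommodate: Entrant compares 9, -7, -6 and picks Soft; Incumbent would get -2.
- Fight: Entrant compares 8, -7, 4 and picks Soft; Incumbent would get 6.
Maximizing over -2, 6, Incumbent chooses Fight. Subgame-perfect outcome: (Fight, Soft) with payoffs (6, 8).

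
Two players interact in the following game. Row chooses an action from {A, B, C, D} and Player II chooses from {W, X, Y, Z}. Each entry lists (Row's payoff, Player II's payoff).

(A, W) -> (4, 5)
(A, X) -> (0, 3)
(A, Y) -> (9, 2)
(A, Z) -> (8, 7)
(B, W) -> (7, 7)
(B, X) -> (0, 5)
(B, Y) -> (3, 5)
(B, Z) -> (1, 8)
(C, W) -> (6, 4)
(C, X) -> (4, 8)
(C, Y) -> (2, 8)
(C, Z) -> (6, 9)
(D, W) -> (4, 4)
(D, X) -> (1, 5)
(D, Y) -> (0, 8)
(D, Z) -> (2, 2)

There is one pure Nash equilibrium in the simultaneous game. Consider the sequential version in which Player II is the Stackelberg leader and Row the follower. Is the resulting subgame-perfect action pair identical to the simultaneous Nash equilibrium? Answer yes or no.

Backward induction with Player II moving first.
- W: BR = B, leader payoff 7.
- X: BR = C, leader payoff 8.
- Y: BR = A, leader payoff 2.
- Z: BR = A, leader payoff 7.
Among 7, 8, 2, 7, the best is 8 at X. Subgame-perfect outcome: (C, X) with payoffs (4, 8).
For the simultaneous game, intersect best replies.
Row's best replies: W→B; X→C; Y→A; Z→A.
Player II's best replies: A→Z; B→Z; C→Z; D→Y.
Only (A, Z) has each player best-responding; Nash payoffs (8, 7).
Sequential outcome (C, X) differs from the Nash profile (A, Z).

no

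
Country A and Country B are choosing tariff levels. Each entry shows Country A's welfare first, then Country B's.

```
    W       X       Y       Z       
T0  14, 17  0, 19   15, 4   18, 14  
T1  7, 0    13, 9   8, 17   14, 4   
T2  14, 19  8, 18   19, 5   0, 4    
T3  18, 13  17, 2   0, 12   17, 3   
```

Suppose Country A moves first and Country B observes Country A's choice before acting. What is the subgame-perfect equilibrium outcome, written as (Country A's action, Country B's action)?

Country B best-responds to each possible Country A move:
- T0 → Country B plays X (best of 17, 19, 4, 14); Country A gets 0.
- T1 → Country B plays Y (best of 0, 9, 17, 4); Country A gets 8.
- T2 → Country B plays W (best of 19, 18, 5, 4); Country A gets 14.
- T3 → Country B plays W (best of 13, 2, 12, 3); Country A gets 18.
Among 0, 8, 14, 18, the best is 18 at T3. Subgame-perfect outcome: (T3, W) with payoffs (18, 13).

(T3, W)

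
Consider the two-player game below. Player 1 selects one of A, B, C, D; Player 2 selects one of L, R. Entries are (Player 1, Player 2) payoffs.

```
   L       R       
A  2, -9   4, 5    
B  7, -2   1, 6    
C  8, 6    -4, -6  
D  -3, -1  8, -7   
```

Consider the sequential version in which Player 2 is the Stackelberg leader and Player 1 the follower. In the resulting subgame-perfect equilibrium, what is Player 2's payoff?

6

Player 1 best-responds to each possible Player 2 move:
- L: Player 1 compares 2, 7, 8, -3 and picks C; Player 2 would get 6.
- R: Player 1 compares 4, 1, -4, 8 and picks D; Player 2 would get -7.
Maximizing over 6, -7, Player 2 chooses L. Subgame-perfect outcome: (C, L) with payoffs (8, 6).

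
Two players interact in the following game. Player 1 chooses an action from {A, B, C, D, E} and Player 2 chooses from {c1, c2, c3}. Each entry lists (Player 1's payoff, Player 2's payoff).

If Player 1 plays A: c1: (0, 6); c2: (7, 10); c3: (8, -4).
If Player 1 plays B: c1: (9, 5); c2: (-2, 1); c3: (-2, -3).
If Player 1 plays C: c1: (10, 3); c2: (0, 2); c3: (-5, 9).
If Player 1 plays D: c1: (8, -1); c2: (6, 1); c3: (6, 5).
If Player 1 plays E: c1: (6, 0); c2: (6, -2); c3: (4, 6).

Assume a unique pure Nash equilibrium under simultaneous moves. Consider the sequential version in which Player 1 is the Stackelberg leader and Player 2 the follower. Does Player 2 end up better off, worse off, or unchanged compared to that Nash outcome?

worse off

Solve by backward induction (Player 1 leads).
- A → Player 2 plays c2 (best of 6, 10, -4); Player 1 gets 7.
- B → Player 2 plays c1 (best of 5, 1, -3); Player 1 gets 9.
- C → Player 2 plays c3 (best of 3, 2, 9); Player 1 gets -5.
- D → Player 2 plays c3 (best of -1, 1, 5); Player 1 gets 6.
- E → Player 2 plays c3 (best of 0, -2, 6); Player 1 gets 4.
Among 7, 9, -5, 6, 4, the best is 9 at B. Subgame-perfect outcome: (B, c1) with payoffs (9, 5).
For the simultaneous game, intersect best replies.
Player 1's best replies: c1→C; c2→A; c3→A.
Player 2's best replies: A→c2; B→c1; C→c3; D→c3; E→c3.
Only (A, c2) has each player best-responding; Nash payoffs (7, 10).
Player 2 earns 5 sequentially versus 10 at the Nash outcome: worse off.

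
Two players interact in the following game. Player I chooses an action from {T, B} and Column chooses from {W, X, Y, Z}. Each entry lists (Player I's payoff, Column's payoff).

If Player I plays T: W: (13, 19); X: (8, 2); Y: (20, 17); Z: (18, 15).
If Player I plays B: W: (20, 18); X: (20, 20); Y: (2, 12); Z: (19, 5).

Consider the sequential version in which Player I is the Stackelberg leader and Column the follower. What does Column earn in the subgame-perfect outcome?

Column best-responds to each possible Player I move:
- T: BR = W, leader payoff 13.
- B: BR = X, leader payoff 20.
Player I's induced payoffs are 13, 20, so Player I commits to B. Subgame-perfect outcome: (B, X) with payoffs (20, 20).

20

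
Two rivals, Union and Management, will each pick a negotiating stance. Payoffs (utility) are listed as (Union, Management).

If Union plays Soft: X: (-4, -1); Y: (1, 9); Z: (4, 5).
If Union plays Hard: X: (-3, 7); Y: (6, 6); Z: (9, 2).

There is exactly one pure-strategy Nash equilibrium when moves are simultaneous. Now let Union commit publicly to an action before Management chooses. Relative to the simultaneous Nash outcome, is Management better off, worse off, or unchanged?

better off

Work backward from Management's decision.
- Soft → Management plays Y (best of -1, 9, 5); Union gets 1.
- Hard → Management plays X (best of 7, 6, 2); Union gets -3.
Maximizing over 1, -3, Union chooses Soft. Subgame-perfect outcome: (Soft, Y) with payoffs (1, 9).
For the simultaneous game, intersect best replies.
Union's best replies: X→Hard; Y→Hard; Z→Hard.
Management's best replies: Soft→Y; Hard→X.
Only (Hard, X) has each player best-responding; Nash payoffs (-3, 7).
Management earns 9 sequentially versus 7 at the Nash outcome: better off.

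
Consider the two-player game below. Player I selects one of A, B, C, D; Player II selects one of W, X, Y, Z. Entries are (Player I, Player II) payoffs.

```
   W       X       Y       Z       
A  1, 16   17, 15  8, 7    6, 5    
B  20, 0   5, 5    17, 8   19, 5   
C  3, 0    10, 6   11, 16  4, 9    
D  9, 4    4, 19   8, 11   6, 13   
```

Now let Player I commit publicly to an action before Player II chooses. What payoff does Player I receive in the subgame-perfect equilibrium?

17

Solve by backward induction (Player I leads).
- A → Player II plays W (best of 16, 15, 7, 5); Player I gets 1.
- B → Player II plays Y (best of 0, 5, 8, 5); Player I gets 17.
- C → Player II plays Y (best of 0, 6, 16, 9); Player I gets 11.
- D → Player II plays X (best of 4, 19, 11, 13); Player I gets 4.
Maximizing over 1, 17, 11, 4, Player I chooses B. Subgame-perfect outcome: (B, Y) with payoffs (17, 8).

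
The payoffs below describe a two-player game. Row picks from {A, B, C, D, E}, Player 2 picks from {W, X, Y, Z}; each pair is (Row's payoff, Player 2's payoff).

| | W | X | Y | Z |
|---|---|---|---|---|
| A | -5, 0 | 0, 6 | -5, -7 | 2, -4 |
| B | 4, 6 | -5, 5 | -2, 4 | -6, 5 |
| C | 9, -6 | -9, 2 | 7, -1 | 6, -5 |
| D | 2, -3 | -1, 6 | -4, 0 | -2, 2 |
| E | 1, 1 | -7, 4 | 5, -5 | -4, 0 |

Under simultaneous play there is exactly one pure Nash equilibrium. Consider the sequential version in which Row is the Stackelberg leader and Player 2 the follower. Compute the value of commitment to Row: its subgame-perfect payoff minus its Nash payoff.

Solve by backward induction (Row leads).
- A: BR = X, leader payoff 0.
- B: BR = W, leader payoff 4.
- C: BR = X, leader payoff -9.
- D: BR = X, leader payoff -1.
- E: BR = X, leader payoff -7.
Among 0, 4, -9, -1, -7, the best is 4 at B. Subgame-perfect outcome: (B, W) with payoffs (4, 6).
For the simultaneous game, intersect best replies.
Row's best replies: W→C; X→A; Y→C; Z→C.
Player 2's best replies: A→X; B→W; C→X; D→X; E→X.
Only (A, X) has each player best-responding; Nash payoffs (0, 6).
Row's commitment gain: 4 − 0 = 4.

4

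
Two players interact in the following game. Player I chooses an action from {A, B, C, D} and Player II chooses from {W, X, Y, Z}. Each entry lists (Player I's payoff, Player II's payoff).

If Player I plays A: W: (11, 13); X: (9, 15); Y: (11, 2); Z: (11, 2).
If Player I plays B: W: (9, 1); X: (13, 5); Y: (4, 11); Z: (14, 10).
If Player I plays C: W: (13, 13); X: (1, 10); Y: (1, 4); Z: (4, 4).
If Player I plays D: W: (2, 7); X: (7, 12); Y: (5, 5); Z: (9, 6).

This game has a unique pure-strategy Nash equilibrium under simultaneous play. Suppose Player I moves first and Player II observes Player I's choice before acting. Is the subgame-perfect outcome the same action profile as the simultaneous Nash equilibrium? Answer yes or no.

Solve by backward induction (Player I leads).
- A: Player II compares 13, 15, 2, 2 and picks X; Player I would get 9.
- B: Player II compares 1, 5, 11, 10 and picks Y; Player I would get 4.
- C: Player II compares 13, 10, 4, 4 and picks W; Player I would get 13.
- D: Player II compares 7, 12, 5, 6 and picks X; Player I would get 7.
Among 9, 4, 13, 7, the best is 13 at C. Subgame-perfect outcome: (C, W) with payoffs (13, 13).
For the simultaneous game, intersect best replies.
Player I's best replies: W→C; X→B; Y→A; Z→B.
Player II's best replies: A→X; B→Y; C→W; D→X.
The unique mutual best reply is (C, W), giving (13, 13).
Sequential outcome (C, W) coincides with the Nash profile (C, W).

yes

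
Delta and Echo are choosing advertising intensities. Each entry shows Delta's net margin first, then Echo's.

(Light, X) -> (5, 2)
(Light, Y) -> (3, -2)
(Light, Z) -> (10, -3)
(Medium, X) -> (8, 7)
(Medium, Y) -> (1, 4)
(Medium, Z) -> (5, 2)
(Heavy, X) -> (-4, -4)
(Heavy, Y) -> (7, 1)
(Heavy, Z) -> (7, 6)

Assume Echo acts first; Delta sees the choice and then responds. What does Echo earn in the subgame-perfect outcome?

7

Solve by backward induction (Echo leads).
- X: Delta compares 5, 8, -4 and picks Medium; Echo would get 7.
- Y: Delta compares 3, 1, 7 and picks Heavy; Echo would get 1.
- Z: Delta compares 10, 5, 7 and picks Light; Echo would get -3.
Maximizing over 7, 1, -3, Echo chooses X. Subgame-perfect outcome: (Medium, X) with payoffs (8, 7).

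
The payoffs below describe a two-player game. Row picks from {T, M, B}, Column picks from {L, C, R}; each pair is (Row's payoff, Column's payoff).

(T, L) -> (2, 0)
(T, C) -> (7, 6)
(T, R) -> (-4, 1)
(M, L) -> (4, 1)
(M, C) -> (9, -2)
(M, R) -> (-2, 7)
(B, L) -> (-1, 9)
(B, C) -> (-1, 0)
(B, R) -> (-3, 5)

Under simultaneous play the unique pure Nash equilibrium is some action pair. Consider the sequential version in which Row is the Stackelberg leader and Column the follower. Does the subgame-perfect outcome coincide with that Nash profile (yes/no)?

no

Solve by backward induction (Row leads).
- T → Column plays C (best of 0, 6, 1); Row gets 7.
- M → Column plays R (best of 1, -2, 7); Row gets -2.
- B → Column plays L (best of 9, 0, 5); Row gets -1.
Row's induced payoffs are 7, -2, -1, so Row commits to T. Subgame-perfect outcome: (T, C) with payoffs (7, 6).
For the simultaneous game, intersect best replies.
Row's best replies: L→M; C→M; R→M.
Column's best replies: T→C; M→R; B→L.
The unique mutual best reply is (M, R), giving (-2, 7).
Sequential outcome (T, C) differs from the Nash profile (M, R).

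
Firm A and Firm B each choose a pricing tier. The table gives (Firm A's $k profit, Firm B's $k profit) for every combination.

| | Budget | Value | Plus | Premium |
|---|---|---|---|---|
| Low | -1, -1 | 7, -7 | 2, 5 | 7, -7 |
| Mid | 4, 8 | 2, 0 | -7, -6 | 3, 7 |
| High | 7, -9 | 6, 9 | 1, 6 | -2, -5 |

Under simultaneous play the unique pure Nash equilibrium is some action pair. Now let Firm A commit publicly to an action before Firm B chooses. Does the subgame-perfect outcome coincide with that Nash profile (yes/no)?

no

Firm B best-responds to each possible Firm A move:
- Low: BR = Plus, leader payoff 2.
- Mid: BR = Budget, leader payoff 4.
- High: BR = Value, leader payoff 6.
Maximizing over 2, 4, 6, Firm A chooses High. Subgame-perfect outcome: (High, Value) with payoffs (6, 9).
Now find the simultaneous Nash equilibrium.
Firm A's best replies: Budget→High; Value→Low; Plus→Low; Premium→Low.
Firm B's best replies: Low→Plus; Mid→Budget; High→Value.
The unique mutual best reply is (Low, Plus), giving (2, 5).
Sequential outcome (High, Value) differs from the Nash profile (Low, Plus).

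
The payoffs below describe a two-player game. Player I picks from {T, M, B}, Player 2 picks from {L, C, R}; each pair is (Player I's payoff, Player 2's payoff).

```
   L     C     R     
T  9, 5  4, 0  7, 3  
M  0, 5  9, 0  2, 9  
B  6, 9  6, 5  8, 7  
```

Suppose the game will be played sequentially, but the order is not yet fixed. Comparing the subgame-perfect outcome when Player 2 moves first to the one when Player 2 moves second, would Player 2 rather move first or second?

first

If Player I leads: Player 2's best replies are T→L, M→R, B→L; Player I's induced payoffs 9, 2, 6; outcome (T, L), payoffs (9, 5).
If Player 2 leads: Player I's best replies are L→T, C→M, R→B; Player 2's induced payoffs 5, 0, 7; outcome (B, R), payoffs (8, 7).
Player 2 gets 7 moving first and 5 moving second, so Player 2 prefers to move first.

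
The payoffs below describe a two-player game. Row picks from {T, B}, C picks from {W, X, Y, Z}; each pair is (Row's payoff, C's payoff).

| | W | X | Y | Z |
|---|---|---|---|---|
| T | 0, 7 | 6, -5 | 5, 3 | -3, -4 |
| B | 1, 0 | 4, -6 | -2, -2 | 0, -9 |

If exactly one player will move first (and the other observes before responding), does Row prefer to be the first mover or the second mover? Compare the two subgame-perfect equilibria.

second

If Row leads: C's best replies are T→W, B→W; Row's induced payoffs 0, 1; outcome (B, W), payoffs (1, 0).
If C leads: Row's best replies are W→B, X→T, Y→T, Z→B; C's induced payoffs 0, -5, 3, -9; outcome (T, Y), payoffs (5, 3).
Row gets 1 moving first and 5 moving second, so Row prefers to move second.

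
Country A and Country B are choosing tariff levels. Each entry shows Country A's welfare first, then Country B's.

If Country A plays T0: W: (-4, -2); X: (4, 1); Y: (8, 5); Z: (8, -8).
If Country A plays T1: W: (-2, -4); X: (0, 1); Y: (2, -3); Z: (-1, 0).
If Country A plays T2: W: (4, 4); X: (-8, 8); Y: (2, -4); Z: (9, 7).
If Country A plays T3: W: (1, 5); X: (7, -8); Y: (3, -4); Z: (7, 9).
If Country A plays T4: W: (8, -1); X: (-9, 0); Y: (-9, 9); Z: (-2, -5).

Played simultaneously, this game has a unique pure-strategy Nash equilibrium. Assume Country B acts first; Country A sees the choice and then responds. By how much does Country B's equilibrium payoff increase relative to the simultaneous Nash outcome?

2

Work backward from Country A's decision.
- W → Country A plays T4 (best of -4, -2, 4, 1, 8); Country B gets -1.
- X → Country A plays T3 (best of 4, 0, -8, 7, -9); Country B gets -8.
- Y → Country A plays T0 (best of 8, 2, 2, 3, -9); Country B gets 5.
- Z → Country A plays T2 (best of 8, -1, 9, 7, -2); Country B gets 7.
Among -1, -8, 5, 7, the best is 7 at Z. Subgame-perfect outcome: (T2, Z) with payoffs (9, 7).
Now find the simultaneous Nash equilibrium.
Country A's best replies: W→T4; X→T3; Y→T0; Z→T2.
Country B's best replies: T0→Y; T1→X; T2→X; T3→Z; T4→Y.
Only (T0, Y) has each player best-responding; Nash payoffs (8, 5).
Country B's commitment gain: 7 − 5 = 2.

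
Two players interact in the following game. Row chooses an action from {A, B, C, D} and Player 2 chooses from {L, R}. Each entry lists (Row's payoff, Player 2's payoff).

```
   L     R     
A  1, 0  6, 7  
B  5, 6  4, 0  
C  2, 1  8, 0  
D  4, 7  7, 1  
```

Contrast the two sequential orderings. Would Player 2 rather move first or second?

If Row leads: Player 2's best replies are A→R, B→L, C→L, D→L; Row's induced payoffs 6, 5, 2, 4; outcome (A, R), payoffs (6, 7).
If Player 2 leads: Row's best replies are L→B, R→C; Player 2's induced payoffs 6, 0; outcome (B, L), payoffs (5, 6).
Player 2 gets 6 moving first and 7 moving second, so Player 2 prefers to move second.

second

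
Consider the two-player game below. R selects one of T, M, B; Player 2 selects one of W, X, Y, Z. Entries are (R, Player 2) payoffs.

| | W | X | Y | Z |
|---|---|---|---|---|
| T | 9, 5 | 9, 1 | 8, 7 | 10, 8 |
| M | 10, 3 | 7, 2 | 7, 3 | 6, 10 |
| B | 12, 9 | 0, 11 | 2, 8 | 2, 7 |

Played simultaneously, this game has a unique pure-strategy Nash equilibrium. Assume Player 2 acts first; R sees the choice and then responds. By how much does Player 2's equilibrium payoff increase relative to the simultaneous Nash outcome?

1

Solve by backward induction (Player 2 leads).
- W: R compares 9, 10, 12 and picks B; Player 2 would get 9.
- X: R compares 9, 7, 0 and picks T; Player 2 would get 1.
- Y: R compares 8, 7, 2 and picks T; Player 2 would get 7.
- Z: R compares 10, 6, 2 and picks T; Player 2 would get 8.
Among 9, 1, 7, 8, the best is 9 at W. Subgame-perfect outcome: (B, W) with payoffs (12, 9).
Under simultaneous play:
R's best replies: W→B; X→T; Y→T; Z→T.
Player 2's best replies: T→Z; M→Z; B→X.
The unique mutual best reply is (T, Z), giving (10, 8).
Player 2's commitment gain: 9 − 8 = 1.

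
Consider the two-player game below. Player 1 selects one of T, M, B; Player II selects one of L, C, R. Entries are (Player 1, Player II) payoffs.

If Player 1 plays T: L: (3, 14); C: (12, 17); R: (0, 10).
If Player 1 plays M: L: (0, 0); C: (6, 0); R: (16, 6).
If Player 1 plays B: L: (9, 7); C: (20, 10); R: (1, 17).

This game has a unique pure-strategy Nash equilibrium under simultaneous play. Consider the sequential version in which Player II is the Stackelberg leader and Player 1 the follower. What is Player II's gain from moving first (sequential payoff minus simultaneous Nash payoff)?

4

Backward induction with Player II moving first.
- L → Player 1 plays B (best of 3, 0, 9); Player II gets 7.
- C → Player 1 plays B (best of 12, 6, 20); Player II gets 10.
- R → Player 1 plays M (best of 0, 16, 1); Player II gets 6.
Maximizing over 7, 10, 6, Player II chooses C. Subgame-perfect outcome: (B, C) with payoffs (20, 10).
Now find the simultaneous Nash equilibrium.
Player 1's best replies: L→B; C→B; R→M.
Player II's best replies: T→C; M→R; B→R.
The unique mutual best reply is (M, R), giving (16, 6).
Player II's commitment gain: 10 − 6 = 4.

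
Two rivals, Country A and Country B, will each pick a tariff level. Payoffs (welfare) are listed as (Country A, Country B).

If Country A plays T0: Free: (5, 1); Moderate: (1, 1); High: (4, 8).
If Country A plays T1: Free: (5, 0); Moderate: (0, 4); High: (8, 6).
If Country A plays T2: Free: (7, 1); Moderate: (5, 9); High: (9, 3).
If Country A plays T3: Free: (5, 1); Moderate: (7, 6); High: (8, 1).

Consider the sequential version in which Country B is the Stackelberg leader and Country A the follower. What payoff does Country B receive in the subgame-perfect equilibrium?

6

Backward induction with Country B moving first.
- Free: Country A compares 5, 5, 7, 5 and picks T2; Country B would get 1.
- Moderate: Country A compares 1, 0, 5, 7 and picks T3; Country B would get 6.
- High: Country A compares 4, 8, 9, 8 and picks T2; Country B would get 3.
Maximizing over 1, 6, 3, Country B chooses Moderate. Subgame-perfect outcome: (T3, Moderate) with payoffs (7, 6).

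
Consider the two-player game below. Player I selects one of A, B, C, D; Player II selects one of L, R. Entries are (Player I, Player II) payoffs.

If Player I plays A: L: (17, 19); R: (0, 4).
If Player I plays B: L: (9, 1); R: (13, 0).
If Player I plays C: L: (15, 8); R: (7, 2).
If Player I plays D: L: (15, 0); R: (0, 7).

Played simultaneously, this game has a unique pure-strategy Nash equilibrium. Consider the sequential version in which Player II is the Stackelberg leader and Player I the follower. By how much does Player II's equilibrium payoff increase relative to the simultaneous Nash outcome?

0

Solve by backward induction (Player II leads).
- L: Player I compares 17, 9, 15, 15 and picks A; Player II would get 19.
- R: Player I compares 0, 13, 7, 0 and picks B; Player II would get 0.
Maximizing over 19, 0, Player II chooses L. Subgame-perfect outcome: (A, L) with payoffs (17, 19).
Under simultaneous play:
Player I's best replies: L→A; R→B.
Player II's best replies: A→L; B→L; C→L; D→R.
Only (A, L) has each player best-responding; Nash payoffs (17, 19).
Player II's commitment gain: 19 − 19 = 0.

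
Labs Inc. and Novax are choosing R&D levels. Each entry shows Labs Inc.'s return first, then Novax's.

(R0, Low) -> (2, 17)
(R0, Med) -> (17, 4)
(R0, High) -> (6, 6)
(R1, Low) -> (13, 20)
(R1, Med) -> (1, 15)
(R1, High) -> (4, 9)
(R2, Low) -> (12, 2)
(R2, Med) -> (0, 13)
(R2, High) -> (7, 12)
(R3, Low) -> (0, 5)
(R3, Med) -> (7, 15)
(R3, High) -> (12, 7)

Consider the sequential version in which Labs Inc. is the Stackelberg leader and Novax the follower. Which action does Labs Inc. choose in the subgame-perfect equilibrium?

R1

Backward induction with Labs Inc. moving first.
- R0: BR = Low, leader payoff 2.
- R1: BR = Low, leader payoff 13.
- R2: BR = Med, leader payoff 0.
- R3: BR = Med, leader payoff 7.
Maximizing over 2, 13, 0, 7, Labs Inc. chooses R1. Subgame-perfect outcome: (R1, Low) with payoffs (13, 20).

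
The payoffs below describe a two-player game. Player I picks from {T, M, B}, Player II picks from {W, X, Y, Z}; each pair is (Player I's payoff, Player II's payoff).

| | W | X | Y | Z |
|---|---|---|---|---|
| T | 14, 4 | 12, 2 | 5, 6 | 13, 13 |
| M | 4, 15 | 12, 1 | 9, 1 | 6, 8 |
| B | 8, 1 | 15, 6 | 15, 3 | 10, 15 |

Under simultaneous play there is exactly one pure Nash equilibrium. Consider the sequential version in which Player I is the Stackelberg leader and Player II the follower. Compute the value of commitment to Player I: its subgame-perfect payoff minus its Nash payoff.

0

Work backward from Player II's decision.
- T: BR = Z, leader payoff 13.
- M: BR = W, leader payoff 4.
- B: BR = Z, leader payoff 10.
Player I's induced payoffs are 13, 4, 10, so Player I commits to T. Subgame-perfect outcome: (T, Z) with payoffs (13, 13).
Now find the simultaneous Nash equilibrium.
Player I's best replies: W→T; X→B; Y→B; Z→T.
Player II's best replies: T→Z; M→W; B→Z.
Only (T, Z) has each player best-responding; Nash payoffs (13, 13).
Player I's commitment gain: 13 − 13 = 0.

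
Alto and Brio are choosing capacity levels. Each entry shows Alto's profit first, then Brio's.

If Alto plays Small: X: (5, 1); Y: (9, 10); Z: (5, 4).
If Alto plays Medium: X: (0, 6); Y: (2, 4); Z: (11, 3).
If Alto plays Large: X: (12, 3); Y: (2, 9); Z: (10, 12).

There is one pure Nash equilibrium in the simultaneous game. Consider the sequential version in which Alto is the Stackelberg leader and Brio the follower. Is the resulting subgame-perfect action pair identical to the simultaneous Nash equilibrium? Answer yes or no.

Work backward from Brio's decision.
- Small: Brio compares 1, 10, 4 and picks Y; Alto would get 9.
- Medium: Brio compares 6, 4, 3 and picks X; Alto would get 0.
- Large: Brio compares 3, 9, 12 and picks Z; Alto would get 10.
Maximizing over 9, 0, 10, Alto chooses Large. Subgame-perfect outcome: (Large, Z) with payoffs (10, 12).
Now find the simultaneous Nash equilibrium.
Alto's best replies: X→Large; Y→Small; Z→Medium.
Brio's best replies: Small→Y; Medium→X; Large→Z.
The unique mutual best reply is (Small, Y), giving (9, 10).
Sequential outcome (Large, Z) differs from the Nash profile (Small, Y).

no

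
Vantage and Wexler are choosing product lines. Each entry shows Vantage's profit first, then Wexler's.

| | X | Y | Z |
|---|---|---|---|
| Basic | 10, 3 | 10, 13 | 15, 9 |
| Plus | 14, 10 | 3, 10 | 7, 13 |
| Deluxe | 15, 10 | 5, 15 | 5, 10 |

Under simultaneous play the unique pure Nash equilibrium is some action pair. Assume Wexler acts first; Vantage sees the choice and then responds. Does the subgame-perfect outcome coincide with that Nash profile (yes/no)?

yes

Backward induction with Wexler moving first.
- X: BR = Deluxe, leader payoff 10.
- Y: BR = Basic, leader payoff 13.
- Z: BR = Basic, leader payoff 9.
Among 10, 13, 9, the best is 13 at Y. Subgame-perfect outcome: (Basic, Y) with payoffs (10, 13).
For the simultaneous game, intersect best replies.
Vantage's best replies: X→Deluxe; Y→Basic; Z→Basic.
Wexler's best replies: Basic→Y; Plus→Z; Deluxe→Y.
The unique mutual best reply is (Basic, Y), giving (10, 13).
Sequential outcome (Basic, Y) coincides with the Nash profile (Basic, Y).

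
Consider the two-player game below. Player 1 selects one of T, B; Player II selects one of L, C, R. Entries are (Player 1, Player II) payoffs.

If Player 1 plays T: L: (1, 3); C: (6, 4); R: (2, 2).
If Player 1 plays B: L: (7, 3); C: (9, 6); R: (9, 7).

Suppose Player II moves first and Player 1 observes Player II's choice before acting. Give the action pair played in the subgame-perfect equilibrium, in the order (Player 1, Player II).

(B, R)

Solve by backward induction (Player II leads).
- L → Player 1 plays B (best of 1, 7); Player II gets 3.
- C → Player 1 plays B (best of 6, 9); Player II gets 6.
- R → Player 1 plays B (best of 2, 9); Player II gets 7.
Maximizing over 3, 6, 7, Player II chooses R. Subgame-perfect outcome: (B, R) with payoffs (9, 7).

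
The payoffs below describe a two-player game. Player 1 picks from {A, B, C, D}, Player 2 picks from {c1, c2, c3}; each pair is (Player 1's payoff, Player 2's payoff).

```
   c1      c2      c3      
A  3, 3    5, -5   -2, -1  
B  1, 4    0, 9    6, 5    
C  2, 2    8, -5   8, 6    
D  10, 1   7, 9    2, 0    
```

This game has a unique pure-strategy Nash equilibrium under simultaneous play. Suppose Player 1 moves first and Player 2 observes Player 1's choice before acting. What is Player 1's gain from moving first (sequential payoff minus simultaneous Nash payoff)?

Work backward from Player 2's decision.
- A: BR = c1, leader payoff 3.
- B: BR = c2, leader payoff 0.
- C: BR = c3, leader payoff 8.
- D: BR = c2, leader payoff 7.
Maximizing over 3, 0, 8, 7, Player 1 chooses C. Subgame-perfect outcome: (C, c3) with payoffs (8, 6).
Now find the simultaneous Nash equilibrium.
Player 1's best replies: c1→D; c2→C; c3→C.
Player 2's best replies: A→c1; B→c2; C→c3; D→c2.
Only (C, c3) has each player best-responding; Nash payoffs (8, 6).
Player 1's commitment gain: 8 − 8 = 0.

0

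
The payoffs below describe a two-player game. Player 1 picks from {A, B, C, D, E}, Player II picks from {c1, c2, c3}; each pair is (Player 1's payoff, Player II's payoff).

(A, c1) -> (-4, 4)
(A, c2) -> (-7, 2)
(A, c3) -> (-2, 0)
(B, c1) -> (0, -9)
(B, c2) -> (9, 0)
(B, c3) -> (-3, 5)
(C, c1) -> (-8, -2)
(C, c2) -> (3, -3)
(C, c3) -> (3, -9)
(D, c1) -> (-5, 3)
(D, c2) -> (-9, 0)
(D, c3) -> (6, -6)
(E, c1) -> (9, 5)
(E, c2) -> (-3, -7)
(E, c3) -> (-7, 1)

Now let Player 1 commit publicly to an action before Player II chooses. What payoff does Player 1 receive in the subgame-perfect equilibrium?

9

Solve by backward induction (Player 1 leads).
- A: Player II compares 4, 2, 0 and picks c1; Player 1 would get -4.
- B: Player II compares -9, 0, 5 and picks c3; Player 1 would get -3.
- C: Player II compares -2, -3, -9 and picks c1; Player 1 would get -8.
- D: Player II compares 3, 0, -6 and picks c1; Player 1 would get -5.
- E: Player II compares 5, -7, 1 and picks c1; Player 1 would get 9.
Player 1's induced payoffs are -4, -3, -8, -5, 9, so Player 1 commits to E. Subgame-perfect outcome: (E, c1) with payoffs (9, 5).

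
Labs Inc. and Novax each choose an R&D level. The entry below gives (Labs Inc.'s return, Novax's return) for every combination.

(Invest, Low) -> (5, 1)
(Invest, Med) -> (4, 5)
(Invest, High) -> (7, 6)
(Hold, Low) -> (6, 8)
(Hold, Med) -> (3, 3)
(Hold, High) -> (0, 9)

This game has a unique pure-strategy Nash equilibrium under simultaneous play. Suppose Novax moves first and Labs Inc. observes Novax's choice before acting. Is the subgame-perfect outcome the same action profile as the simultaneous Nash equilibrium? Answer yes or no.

Labs Inc. best-responds to each possible Novax move:
- Low: Labs Inc. compares 5, 6 and picks Hold; Novax would get 8.
- Med: Labs Inc. compares 4, 3 and picks Invest; Novax would get 5.
- High: Labs Inc. compares 7, 0 and picks Invest; Novax would get 6.
Among 8, 5, 6, the best is 8 at Low. Subgame-perfect outcome: (Hold, Low) with payoffs (6, 8).
Now find the simultaneous Nash equilibrium.
Labs Inc.'s best replies: Low→Hold; Med→Invest; High→Invest.
Novax's best replies: Invest→High; Hold→High.
The unique mutual best reply is (Invest, High), giving (7, 6).
Sequential outcome (Hold, Low) differs from the Nash profile (Invest, High).

no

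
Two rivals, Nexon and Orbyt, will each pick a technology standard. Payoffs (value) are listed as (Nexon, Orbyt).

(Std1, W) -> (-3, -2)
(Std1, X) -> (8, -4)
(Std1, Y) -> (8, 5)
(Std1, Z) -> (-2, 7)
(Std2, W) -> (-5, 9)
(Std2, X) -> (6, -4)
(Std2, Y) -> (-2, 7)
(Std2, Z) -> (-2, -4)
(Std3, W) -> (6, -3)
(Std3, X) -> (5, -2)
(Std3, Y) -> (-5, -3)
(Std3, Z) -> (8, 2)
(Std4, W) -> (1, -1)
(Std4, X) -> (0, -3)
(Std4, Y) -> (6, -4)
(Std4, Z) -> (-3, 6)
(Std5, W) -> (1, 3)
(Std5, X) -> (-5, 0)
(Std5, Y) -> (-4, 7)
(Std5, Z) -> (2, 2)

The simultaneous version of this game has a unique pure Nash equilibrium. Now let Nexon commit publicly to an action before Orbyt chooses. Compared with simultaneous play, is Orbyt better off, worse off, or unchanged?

unchanged

Work backward from Orbyt's decision.
- Std1: BR = Z, leader payoff -2.
- Std2: BR = W, leader payoff -5.
- Std3: BR = Z, leader payoff 8.
- Std4: BR = Z, leader payoff -3.
- Std5: BR = Y, leader payoff -4.
Nexon's induced payoffs are -2, -5, 8, -3, -4, so Nexon commits to Std3. Subgame-perfect outcome: (Std3, Z) with payoffs (8, 2).
For the simultaneous game, intersect best replies.
Nexon's best replies: W→Std3; X→Std1; Y→Std1; Z→Std3.
Orbyt's best replies: Std1→Z; Std2→W; Std3→Z; Std4→Z; Std5→Y.
Only (Std3, Z) has each player best-responding; Nash payoffs (8, 2).
Orbyt earns 2 sequentially versus 2 at the Nash outcome: unchanged.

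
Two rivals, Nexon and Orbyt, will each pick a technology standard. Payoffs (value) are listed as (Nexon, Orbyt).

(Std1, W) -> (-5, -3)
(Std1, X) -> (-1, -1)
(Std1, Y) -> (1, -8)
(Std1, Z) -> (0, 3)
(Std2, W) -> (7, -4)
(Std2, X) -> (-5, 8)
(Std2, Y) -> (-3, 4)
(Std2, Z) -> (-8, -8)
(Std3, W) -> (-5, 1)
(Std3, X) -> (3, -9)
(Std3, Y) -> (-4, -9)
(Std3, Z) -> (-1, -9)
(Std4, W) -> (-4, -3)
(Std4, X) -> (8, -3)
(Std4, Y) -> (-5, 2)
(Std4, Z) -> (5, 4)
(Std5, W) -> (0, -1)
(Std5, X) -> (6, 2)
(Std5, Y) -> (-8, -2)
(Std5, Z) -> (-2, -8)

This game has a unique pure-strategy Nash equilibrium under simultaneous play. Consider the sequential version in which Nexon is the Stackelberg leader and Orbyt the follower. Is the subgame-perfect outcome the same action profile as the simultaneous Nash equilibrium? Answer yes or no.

no

Backward induction with Nexon moving first.
- Std1: Orbyt compares -3, -1, -8, 3 and picks Z; Nexon would get 0.
- Std2: Orbyt compares -4, 8, 4, -8 and picks X; Nexon would get -5.
- Std3: Orbyt compares 1, -9, -9, -9 and picks W; Nexon would get -5.
- Std4: Orbyt compares -3, -3, 2, 4 and picks Z; Nexon would get 5.
- Std5: Orbyt compares -1, 2, -2, -8 and picks X; Nexon would get 6.
Maximizing over 0, -5, -5, 5, 6, Nexon chooses Std5. Subgame-perfect outcome: (Std5, X) with payoffs (6, 2).
For the simultaneous game, intersect best replies.
Nexon's best replies: W→Std2; X→Std4; Y→Std1; Z→Std4.
Orbyt's best replies: Std1→Z; Std2→X; Std3→W; Std4→Z; Std5→X.
Only (Std4, Z) has each player best-responding; Nash payoffs (5, 4).
Sequential outcome (Std5, X) differs from the Nash profile (Std4, Z).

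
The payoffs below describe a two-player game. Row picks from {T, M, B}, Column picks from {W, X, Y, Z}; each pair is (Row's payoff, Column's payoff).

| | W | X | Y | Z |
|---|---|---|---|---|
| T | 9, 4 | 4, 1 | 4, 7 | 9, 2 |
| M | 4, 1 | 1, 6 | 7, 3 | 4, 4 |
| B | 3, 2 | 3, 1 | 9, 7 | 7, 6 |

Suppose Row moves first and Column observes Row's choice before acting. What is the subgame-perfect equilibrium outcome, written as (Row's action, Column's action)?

(B, Y)

Work backward from Column's decision.
- T: BR = Y, leader payoff 4.
- M: BR = X, leader payoff 1.
- B: BR = Y, leader payoff 9.
Among 4, 1, 9, the best is 9 at B. Subgame-perfect outcome: (B, Y) with payoffs (9, 7).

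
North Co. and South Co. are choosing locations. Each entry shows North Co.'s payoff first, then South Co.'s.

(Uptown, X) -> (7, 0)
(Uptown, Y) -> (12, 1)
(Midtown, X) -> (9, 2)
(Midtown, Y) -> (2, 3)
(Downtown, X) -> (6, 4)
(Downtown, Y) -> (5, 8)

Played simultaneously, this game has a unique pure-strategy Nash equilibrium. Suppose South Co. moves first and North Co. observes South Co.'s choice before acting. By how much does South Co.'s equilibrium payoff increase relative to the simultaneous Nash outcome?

1

Backward induction with South Co. moving first.
- X: BR = Midtown, leader payoff 2.
- Y: BR = Uptown, leader payoff 1.
Among 2, 1, the best is 2 at X. Subgame-perfect outcome: (Midtown, X) with payoffs (9, 2).
For the simultaneous game, intersect best replies.
North Co.'s best replies: X→Midtown; Y→Uptown.
South Co.'s best replies: Uptown→Y; Midtown→Y; Downtown→Y.
The unique mutual best reply is (Uptown, Y), giving (12, 1).
South Co.'s commitment gain: 2 − 1 = 1.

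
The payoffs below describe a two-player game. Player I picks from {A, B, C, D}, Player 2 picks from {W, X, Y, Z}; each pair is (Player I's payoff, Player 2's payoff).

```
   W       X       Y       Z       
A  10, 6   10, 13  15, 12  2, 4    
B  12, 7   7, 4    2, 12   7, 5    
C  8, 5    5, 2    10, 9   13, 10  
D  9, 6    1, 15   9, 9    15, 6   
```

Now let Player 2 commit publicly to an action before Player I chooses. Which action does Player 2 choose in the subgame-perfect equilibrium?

Solve by backward induction (Player 2 leads).
- W → Player I plays B (best of 10, 12, 8, 9); Player 2 gets 7.
- X → Player I plays A (best of 10, 7, 5, 1); Player 2 gets 13.
- Y → Player I plays A (best of 15, 2, 10, 9); Player 2 gets 12.
- Z → Player I plays D (best of 2, 7, 13, 15); Player 2 gets 6.
Among 7, 13, 12, 6, the best is 13 at X. Subgame-perfect outcome: (A, X) with payoffs (10, 13).

X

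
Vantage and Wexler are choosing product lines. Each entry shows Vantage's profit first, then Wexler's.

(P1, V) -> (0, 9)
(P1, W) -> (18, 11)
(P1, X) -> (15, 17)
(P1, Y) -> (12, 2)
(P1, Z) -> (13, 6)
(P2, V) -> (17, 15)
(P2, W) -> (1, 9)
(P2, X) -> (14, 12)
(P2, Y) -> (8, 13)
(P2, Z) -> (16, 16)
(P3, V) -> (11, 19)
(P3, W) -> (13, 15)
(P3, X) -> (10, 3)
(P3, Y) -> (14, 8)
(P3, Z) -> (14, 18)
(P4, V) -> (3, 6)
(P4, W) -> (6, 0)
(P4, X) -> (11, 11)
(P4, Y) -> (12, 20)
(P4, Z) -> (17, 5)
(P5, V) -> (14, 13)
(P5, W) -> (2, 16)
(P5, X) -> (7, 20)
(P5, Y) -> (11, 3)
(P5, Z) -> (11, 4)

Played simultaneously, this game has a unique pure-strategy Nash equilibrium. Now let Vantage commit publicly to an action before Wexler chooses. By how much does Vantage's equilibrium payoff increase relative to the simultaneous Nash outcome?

Work backward from Wexler's decision.
- P1: BR = X, leader payoff 15.
- P2: BR = Z, leader payoff 16.
- P3: BR = V, leader payoff 11.
- P4: BR = Y, leader payoff 12.
- P5: BR = X, leader payoff 7.
Maximizing over 15, 16, 11, 12, 7, Vantage chooses P2. Subgame-perfect outcome: (P2, Z) with payoffs (16, 16).
For the simultaneous game, intersect best replies.
Vantage's best replies: V→P2; W→P1; X→P1; Y→P3; Z→P4.
Wexler's best replies: P1→X; P2→Z; P3→V; P4→Y; P5→X.
The unique mutual best reply is (P1, X), giving (15, 17).
Vantage's commitment gain: 16 − 15 = 1.

1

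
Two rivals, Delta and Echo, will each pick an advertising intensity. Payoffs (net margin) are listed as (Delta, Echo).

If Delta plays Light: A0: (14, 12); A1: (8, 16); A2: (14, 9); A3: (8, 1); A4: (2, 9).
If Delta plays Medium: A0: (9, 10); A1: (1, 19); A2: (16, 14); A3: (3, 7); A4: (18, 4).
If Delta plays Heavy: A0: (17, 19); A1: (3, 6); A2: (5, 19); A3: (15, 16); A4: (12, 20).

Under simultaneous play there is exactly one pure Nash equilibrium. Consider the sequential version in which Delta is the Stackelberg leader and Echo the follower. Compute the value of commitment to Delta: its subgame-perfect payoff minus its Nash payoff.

4

Solve by backward induction (Delta leads).
- Light: Echo compares 12, 16, 9, 1, 9 and picks A1; Delta would get 8.
- Medium: Echo compares 10, 19, 14, 7, 4 and picks A1; Delta would get 1.
- Heavy: Echo compares 19, 6, 19, 16, 20 and picks A4; Delta would get 12.
Among 8, 1, 12, the best is 12 at Heavy. Subgame-perfect outcome: (Heavy, A4) with payoffs (12, 20).
Under simultaneous play:
Delta's best replies: A0→Heavy; A1→Light; A2→Medium; A3→Heavy; A4→Medium.
Echo's best replies: Light→A1; Medium→A1; Heavy→A4.
The unique mutual best reply is (Light, A1), giving (8, 16).
Delta's commitment gain: 12 − 8 = 4.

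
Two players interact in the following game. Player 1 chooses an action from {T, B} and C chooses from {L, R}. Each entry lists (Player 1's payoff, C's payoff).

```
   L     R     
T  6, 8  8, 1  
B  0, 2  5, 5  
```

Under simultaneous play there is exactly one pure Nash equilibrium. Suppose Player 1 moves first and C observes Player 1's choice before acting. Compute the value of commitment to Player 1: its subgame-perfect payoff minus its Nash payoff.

C best-responds to each possible Player 1 move:
- T: BR = L, leader payoff 6.
- B: BR = R, leader payoff 5.
Maximizing over 6, 5, Player 1 chooses T. Subgame-perfect outcome: (T, L) with payoffs (6, 8).
For the simultaneous game, intersect best replies.
Player 1's best replies: L→T; R→T.
C's best replies: T→L; B→R.
The unique mutual best reply is (T, L), giving (6, 8).
Player 1's commitment gain: 6 − 6 = 0.

0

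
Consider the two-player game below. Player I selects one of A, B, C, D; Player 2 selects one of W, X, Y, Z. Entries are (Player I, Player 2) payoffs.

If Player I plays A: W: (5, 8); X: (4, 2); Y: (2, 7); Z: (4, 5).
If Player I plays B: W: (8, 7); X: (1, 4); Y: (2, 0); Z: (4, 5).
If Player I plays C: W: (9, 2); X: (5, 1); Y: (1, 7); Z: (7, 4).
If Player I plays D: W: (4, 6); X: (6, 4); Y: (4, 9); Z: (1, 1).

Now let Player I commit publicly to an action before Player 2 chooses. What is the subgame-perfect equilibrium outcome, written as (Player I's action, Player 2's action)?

Solve by backward induction (Player I leads).
- A → Player 2 plays W (best of 8, 2, 7, 5); Player I gets 5.
- B → Player 2 plays W (best of 7, 4, 0, 5); Player I gets 8.
- C → Player 2 plays Y (best of 2, 1, 7, 4); Player I gets 1.
- D → Player 2 plays Y (best of 6, 4, 9, 1); Player I gets 4.
Among 5, 8, 1, 4, the best is 8 at B. Subgame-perfect outcome: (B, W) with payoffs (8, 7).

(B, W)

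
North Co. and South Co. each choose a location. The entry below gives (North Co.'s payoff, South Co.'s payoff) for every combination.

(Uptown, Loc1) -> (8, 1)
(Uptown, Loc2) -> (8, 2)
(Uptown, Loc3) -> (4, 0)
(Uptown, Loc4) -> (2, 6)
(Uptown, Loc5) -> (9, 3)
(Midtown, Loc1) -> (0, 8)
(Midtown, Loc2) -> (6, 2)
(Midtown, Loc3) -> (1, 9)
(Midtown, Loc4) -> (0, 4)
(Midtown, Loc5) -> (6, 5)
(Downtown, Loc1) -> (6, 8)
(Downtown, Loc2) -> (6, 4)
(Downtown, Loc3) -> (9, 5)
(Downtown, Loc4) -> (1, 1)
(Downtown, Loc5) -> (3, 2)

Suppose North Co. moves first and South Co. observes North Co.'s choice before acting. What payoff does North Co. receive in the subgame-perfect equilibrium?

6

Solve by backward induction (North Co. leads).
- Uptown: BR = Loc4, leader payoff 2.
- Midtown: BR = Loc3, leader payoff 1.
- Downtown: BR = Loc1, leader payoff 6.
Among 2, 1, 6, the best is 6 at Downtown. Subgame-perfect outcome: (Downtown, Loc1) with payoffs (6, 8).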